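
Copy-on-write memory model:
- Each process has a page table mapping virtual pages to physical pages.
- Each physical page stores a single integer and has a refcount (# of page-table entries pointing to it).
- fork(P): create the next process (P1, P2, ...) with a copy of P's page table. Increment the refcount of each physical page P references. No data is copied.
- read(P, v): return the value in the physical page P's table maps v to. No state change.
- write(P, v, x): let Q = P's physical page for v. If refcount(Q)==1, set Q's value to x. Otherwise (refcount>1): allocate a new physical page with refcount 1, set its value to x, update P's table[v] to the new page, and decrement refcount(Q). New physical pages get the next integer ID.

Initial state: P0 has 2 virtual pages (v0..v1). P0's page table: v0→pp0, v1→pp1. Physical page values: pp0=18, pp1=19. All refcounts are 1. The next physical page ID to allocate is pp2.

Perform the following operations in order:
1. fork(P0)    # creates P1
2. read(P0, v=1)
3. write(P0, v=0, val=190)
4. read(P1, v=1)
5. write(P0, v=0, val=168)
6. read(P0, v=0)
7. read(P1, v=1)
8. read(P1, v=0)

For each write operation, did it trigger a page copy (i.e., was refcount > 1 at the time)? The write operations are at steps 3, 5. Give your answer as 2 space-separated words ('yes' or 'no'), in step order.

Op 1: fork(P0) -> P1. 2 ppages; refcounts: pp0:2 pp1:2
Op 2: read(P0, v1) -> 19. No state change.
Op 3: write(P0, v0, 190). refcount(pp0)=2>1 -> COPY to pp2. 3 ppages; refcounts: pp0:1 pp1:2 pp2:1
Op 4: read(P1, v1) -> 19. No state change.
Op 5: write(P0, v0, 168). refcount(pp2)=1 -> write in place. 3 ppages; refcounts: pp0:1 pp1:2 pp2:1
Op 6: read(P0, v0) -> 168. No state change.
Op 7: read(P1, v1) -> 19. No state change.
Op 8: read(P1, v0) -> 18. No state change.

yes no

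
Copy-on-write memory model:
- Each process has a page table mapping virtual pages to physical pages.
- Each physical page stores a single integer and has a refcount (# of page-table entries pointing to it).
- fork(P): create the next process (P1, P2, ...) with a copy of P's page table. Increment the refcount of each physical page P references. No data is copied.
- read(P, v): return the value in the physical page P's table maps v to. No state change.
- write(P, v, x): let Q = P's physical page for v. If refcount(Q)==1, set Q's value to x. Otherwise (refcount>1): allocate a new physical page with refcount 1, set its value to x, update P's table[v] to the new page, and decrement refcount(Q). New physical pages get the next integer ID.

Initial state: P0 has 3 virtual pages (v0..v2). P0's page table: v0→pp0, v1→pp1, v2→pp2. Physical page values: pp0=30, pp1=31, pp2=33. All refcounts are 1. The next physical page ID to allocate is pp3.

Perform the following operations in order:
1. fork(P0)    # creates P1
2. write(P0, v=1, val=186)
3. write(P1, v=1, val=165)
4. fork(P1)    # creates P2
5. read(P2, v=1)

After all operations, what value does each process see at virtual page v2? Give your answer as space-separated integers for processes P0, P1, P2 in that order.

Op 1: fork(P0) -> P1. 3 ppages; refcounts: pp0:2 pp1:2 pp2:2
Op 2: write(P0, v1, 186). refcount(pp1)=2>1 -> COPY to pp3. 4 ppages; refcounts: pp0:2 pp1:1 pp2:2 pp3:1
Op 3: write(P1, v1, 165). refcount(pp1)=1 -> write in place. 4 ppages; refcounts: pp0:2 pp1:1 pp2:2 pp3:1
Op 4: fork(P1) -> P2. 4 ppages; refcounts: pp0:3 pp1:2 pp2:3 pp3:1
Op 5: read(P2, v1) -> 165. No state change.
P0: v2 -> pp2 = 33
P1: v2 -> pp2 = 33
P2: v2 -> pp2 = 33

Answer: 33 33 33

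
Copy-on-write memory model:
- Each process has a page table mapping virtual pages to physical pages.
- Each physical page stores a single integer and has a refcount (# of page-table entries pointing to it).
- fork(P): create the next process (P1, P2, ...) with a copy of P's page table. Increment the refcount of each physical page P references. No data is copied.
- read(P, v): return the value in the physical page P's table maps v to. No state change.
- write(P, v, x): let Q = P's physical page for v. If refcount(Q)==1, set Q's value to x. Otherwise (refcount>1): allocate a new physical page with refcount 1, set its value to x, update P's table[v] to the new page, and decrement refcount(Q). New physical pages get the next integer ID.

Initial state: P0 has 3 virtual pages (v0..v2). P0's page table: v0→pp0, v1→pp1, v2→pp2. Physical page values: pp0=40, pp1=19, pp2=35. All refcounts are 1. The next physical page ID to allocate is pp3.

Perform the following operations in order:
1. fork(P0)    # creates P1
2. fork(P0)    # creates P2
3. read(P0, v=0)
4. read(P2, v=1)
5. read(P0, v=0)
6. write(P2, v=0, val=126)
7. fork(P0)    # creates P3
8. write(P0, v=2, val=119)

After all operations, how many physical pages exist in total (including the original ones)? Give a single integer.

Op 1: fork(P0) -> P1. 3 ppages; refcounts: pp0:2 pp1:2 pp2:2
Op 2: fork(P0) -> P2. 3 ppages; refcounts: pp0:3 pp1:3 pp2:3
Op 3: read(P0, v0) -> 40. No state change.
Op 4: read(P2, v1) -> 19. No state change.
Op 5: read(P0, v0) -> 40. No state change.
Op 6: write(P2, v0, 126). refcount(pp0)=3>1 -> COPY to pp3. 4 ppages; refcounts: pp0:2 pp1:3 pp2:3 pp3:1
Op 7: fork(P0) -> P3. 4 ppages; refcounts: pp0:3 pp1:4 pp2:4 pp3:1
Op 8: write(P0, v2, 119). refcount(pp2)=4>1 -> COPY to pp4. 5 ppages; refcounts: pp0:3 pp1:4 pp2:3 pp3:1 pp4:1

Answer: 5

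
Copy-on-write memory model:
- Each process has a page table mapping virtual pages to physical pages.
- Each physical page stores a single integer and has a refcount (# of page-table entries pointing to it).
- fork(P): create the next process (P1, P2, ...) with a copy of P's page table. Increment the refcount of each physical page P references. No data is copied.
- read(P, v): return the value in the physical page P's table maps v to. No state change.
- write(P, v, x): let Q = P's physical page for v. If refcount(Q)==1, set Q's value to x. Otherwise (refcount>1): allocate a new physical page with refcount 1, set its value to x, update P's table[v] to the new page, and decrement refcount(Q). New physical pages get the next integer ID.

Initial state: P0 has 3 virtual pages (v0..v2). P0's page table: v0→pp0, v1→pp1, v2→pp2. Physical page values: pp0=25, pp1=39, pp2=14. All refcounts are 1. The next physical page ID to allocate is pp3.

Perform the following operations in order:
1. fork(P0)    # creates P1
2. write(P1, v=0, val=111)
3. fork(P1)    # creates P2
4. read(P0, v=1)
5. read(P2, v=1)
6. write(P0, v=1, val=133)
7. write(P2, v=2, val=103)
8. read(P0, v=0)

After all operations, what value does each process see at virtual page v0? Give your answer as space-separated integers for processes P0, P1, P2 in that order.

Op 1: fork(P0) -> P1. 3 ppages; refcounts: pp0:2 pp1:2 pp2:2
Op 2: write(P1, v0, 111). refcount(pp0)=2>1 -> COPY to pp3. 4 ppages; refcounts: pp0:1 pp1:2 pp2:2 pp3:1
Op 3: fork(P1) -> P2. 4 ppages; refcounts: pp0:1 pp1:3 pp2:3 pp3:2
Op 4: read(P0, v1) -> 39. No state change.
Op 5: read(P2, v1) -> 39. No state change.
Op 6: write(P0, v1, 133). refcount(pp1)=3>1 -> COPY to pp4. 5 ppages; refcounts: pp0:1 pp1:2 pp2:3 pp3:2 pp4:1
Op 7: write(P2, v2, 103). refcount(pp2)=3>1 -> COPY to pp5. 6 ppages; refcounts: pp0:1 pp1:2 pp2:2 pp3:2 pp4:1 pp5:1
Op 8: read(P0, v0) -> 25. No state change.
P0: v0 -> pp0 = 25
P1: v0 -> pp3 = 111
P2: v0 -> pp3 = 111

Answer: 25 111 111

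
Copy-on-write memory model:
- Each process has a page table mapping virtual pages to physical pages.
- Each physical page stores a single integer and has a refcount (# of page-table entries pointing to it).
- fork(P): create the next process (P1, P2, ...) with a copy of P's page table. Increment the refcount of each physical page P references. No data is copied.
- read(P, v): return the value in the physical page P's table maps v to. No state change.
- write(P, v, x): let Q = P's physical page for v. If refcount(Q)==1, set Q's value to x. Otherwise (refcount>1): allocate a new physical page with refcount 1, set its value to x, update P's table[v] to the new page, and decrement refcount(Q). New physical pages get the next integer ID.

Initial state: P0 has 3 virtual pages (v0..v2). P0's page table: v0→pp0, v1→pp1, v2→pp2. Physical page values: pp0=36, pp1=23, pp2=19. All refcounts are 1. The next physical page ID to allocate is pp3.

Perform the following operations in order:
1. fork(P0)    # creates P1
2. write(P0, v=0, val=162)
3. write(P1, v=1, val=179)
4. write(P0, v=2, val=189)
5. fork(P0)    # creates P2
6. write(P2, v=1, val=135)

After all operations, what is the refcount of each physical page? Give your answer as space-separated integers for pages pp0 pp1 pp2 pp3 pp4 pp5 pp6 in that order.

Op 1: fork(P0) -> P1. 3 ppages; refcounts: pp0:2 pp1:2 pp2:2
Op 2: write(P0, v0, 162). refcount(pp0)=2>1 -> COPY to pp3. 4 ppages; refcounts: pp0:1 pp1:2 pp2:2 pp3:1
Op 3: write(P1, v1, 179). refcount(pp1)=2>1 -> COPY to pp4. 5 ppages; refcounts: pp0:1 pp1:1 pp2:2 pp3:1 pp4:1
Op 4: write(P0, v2, 189). refcount(pp2)=2>1 -> COPY to pp5. 6 ppages; refcounts: pp0:1 pp1:1 pp2:1 pp3:1 pp4:1 pp5:1
Op 5: fork(P0) -> P2. 6 ppages; refcounts: pp0:1 pp1:2 pp2:1 pp3:2 pp4:1 pp5:2
Op 6: write(P2, v1, 135). refcount(pp1)=2>1 -> COPY to pp6. 7 ppages; refcounts: pp0:1 pp1:1 pp2:1 pp3:2 pp4:1 pp5:2 pp6:1

Answer: 1 1 1 2 1 2 1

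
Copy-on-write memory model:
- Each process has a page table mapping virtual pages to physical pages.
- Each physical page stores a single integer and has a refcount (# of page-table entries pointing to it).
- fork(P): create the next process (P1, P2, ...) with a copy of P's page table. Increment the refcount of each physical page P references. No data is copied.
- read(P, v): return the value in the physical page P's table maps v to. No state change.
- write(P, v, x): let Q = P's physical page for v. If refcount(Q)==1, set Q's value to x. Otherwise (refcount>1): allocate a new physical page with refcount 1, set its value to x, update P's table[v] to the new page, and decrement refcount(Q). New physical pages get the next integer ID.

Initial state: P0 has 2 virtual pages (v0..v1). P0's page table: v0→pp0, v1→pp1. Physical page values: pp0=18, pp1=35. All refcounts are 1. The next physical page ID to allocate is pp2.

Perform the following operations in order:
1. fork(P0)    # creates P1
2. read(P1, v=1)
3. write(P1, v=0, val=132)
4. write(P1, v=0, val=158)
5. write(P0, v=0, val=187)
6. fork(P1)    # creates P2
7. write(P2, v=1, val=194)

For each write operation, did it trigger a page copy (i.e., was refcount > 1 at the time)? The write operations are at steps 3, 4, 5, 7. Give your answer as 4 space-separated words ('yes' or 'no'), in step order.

Op 1: fork(P0) -> P1. 2 ppages; refcounts: pp0:2 pp1:2
Op 2: read(P1, v1) -> 35. No state change.
Op 3: write(P1, v0, 132). refcount(pp0)=2>1 -> COPY to pp2. 3 ppages; refcounts: pp0:1 pp1:2 pp2:1
Op 4: write(P1, v0, 158). refcount(pp2)=1 -> write in place. 3 ppages; refcounts: pp0:1 pp1:2 pp2:1
Op 5: write(P0, v0, 187). refcount(pp0)=1 -> write in place. 3 ppages; refcounts: pp0:1 pp1:2 pp2:1
Op 6: fork(P1) -> P2. 3 ppages; refcounts: pp0:1 pp1:3 pp2:2
Op 7: write(P2, v1, 194). refcount(pp1)=3>1 -> COPY to pp3. 4 ppages; refcounts: pp0:1 pp1:2 pp2:2 pp3:1

yes no no yes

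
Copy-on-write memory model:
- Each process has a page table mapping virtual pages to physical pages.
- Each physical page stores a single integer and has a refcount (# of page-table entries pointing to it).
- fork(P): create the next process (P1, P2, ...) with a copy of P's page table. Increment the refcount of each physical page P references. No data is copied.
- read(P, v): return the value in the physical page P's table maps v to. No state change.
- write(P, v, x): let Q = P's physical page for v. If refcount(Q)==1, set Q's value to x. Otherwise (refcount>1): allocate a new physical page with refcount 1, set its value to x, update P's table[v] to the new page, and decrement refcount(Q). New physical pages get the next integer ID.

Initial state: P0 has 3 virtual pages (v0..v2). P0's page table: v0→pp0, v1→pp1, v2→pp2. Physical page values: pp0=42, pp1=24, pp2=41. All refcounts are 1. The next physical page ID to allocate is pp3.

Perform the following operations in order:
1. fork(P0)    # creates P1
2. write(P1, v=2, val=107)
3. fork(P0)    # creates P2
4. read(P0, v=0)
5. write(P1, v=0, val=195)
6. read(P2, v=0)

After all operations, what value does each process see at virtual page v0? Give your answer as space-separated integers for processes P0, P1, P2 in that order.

Op 1: fork(P0) -> P1. 3 ppages; refcounts: pp0:2 pp1:2 pp2:2
Op 2: write(P1, v2, 107). refcount(pp2)=2>1 -> COPY to pp3. 4 ppages; refcounts: pp0:2 pp1:2 pp2:1 pp3:1
Op 3: fork(P0) -> P2. 4 ppages; refcounts: pp0:3 pp1:3 pp2:2 pp3:1
Op 4: read(P0, v0) -> 42. No state change.
Op 5: write(P1, v0, 195). refcount(pp0)=3>1 -> COPY to pp4. 5 ppages; refcounts: pp0:2 pp1:3 pp2:2 pp3:1 pp4:1
Op 6: read(P2, v0) -> 42. No state change.
P0: v0 -> pp0 = 42
P1: v0 -> pp4 = 195
P2: v0 -> pp0 = 42

Answer: 42 195 42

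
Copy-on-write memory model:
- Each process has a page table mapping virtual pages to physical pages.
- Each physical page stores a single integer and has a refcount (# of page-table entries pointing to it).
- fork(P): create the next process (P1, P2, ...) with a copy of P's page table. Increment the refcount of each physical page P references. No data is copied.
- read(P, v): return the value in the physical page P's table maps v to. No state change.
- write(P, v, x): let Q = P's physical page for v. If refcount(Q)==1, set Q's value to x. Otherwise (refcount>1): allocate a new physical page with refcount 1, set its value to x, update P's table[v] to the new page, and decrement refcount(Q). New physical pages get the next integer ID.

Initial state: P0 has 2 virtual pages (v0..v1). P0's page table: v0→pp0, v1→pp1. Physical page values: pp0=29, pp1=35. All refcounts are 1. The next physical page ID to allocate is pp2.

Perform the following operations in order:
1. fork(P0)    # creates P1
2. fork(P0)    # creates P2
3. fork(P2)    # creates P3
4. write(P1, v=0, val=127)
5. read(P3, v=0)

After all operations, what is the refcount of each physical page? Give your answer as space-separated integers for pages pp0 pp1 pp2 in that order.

Answer: 3 4 1

Derivation:
Op 1: fork(P0) -> P1. 2 ppages; refcounts: pp0:2 pp1:2
Op 2: fork(P0) -> P2. 2 ppages; refcounts: pp0:3 pp1:3
Op 3: fork(P2) -> P3. 2 ppages; refcounts: pp0:4 pp1:4
Op 4: write(P1, v0, 127). refcount(pp0)=4>1 -> COPY to pp2. 3 ppages; refcounts: pp0:3 pp1:4 pp2:1
Op 5: read(P3, v0) -> 29. No state change.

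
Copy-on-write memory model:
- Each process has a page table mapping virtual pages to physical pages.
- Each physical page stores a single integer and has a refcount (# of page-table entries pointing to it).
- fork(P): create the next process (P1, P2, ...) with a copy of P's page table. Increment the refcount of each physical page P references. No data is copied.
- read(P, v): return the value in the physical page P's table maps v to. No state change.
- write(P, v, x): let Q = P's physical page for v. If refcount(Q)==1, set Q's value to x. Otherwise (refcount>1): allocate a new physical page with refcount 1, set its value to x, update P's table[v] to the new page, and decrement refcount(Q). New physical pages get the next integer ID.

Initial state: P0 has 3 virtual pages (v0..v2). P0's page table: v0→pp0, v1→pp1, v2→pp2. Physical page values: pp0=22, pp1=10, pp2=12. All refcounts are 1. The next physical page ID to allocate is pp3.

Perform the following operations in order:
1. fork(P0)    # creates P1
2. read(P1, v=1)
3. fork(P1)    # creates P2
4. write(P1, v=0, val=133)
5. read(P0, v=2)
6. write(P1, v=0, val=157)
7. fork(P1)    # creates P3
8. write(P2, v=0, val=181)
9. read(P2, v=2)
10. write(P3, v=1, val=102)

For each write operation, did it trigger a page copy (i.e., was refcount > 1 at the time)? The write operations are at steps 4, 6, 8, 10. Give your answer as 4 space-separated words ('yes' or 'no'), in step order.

Op 1: fork(P0) -> P1. 3 ppages; refcounts: pp0:2 pp1:2 pp2:2
Op 2: read(P1, v1) -> 10. No state change.
Op 3: fork(P1) -> P2. 3 ppages; refcounts: pp0:3 pp1:3 pp2:3
Op 4: write(P1, v0, 133). refcount(pp0)=3>1 -> COPY to pp3. 4 ppages; refcounts: pp0:2 pp1:3 pp2:3 pp3:1
Op 5: read(P0, v2) -> 12. No state change.
Op 6: write(P1, v0, 157). refcount(pp3)=1 -> write in place. 4 ppages; refcounts: pp0:2 pp1:3 pp2:3 pp3:1
Op 7: fork(P1) -> P3. 4 ppages; refcounts: pp0:2 pp1:4 pp2:4 pp3:2
Op 8: write(P2, v0, 181). refcount(pp0)=2>1 -> COPY to pp4. 5 ppages; refcounts: pp0:1 pp1:4 pp2:4 pp3:2 pp4:1
Op 9: read(P2, v2) -> 12. No state change.
Op 10: write(P3, v1, 102). refcount(pp1)=4>1 -> COPY to pp5. 6 ppages; refcounts: pp0:1 pp1:3 pp2:4 pp3:2 pp4:1 pp5:1

yes no yes yes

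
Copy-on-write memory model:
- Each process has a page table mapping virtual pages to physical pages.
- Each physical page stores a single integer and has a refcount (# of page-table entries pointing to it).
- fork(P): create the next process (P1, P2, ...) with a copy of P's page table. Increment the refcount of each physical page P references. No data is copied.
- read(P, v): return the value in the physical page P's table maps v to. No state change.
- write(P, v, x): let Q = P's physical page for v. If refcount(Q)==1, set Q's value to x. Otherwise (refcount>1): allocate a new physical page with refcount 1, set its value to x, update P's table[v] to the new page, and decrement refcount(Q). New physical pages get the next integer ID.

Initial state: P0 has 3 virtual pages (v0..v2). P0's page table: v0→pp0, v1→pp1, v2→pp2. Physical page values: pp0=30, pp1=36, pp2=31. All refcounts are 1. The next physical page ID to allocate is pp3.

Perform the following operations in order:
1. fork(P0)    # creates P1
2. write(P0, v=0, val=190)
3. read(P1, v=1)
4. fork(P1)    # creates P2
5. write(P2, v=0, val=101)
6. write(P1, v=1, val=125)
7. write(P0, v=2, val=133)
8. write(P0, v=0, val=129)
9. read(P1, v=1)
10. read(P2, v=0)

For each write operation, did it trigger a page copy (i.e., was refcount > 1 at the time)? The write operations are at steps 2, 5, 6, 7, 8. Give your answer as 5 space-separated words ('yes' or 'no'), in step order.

Op 1: fork(P0) -> P1. 3 ppages; refcounts: pp0:2 pp1:2 pp2:2
Op 2: write(P0, v0, 190). refcount(pp0)=2>1 -> COPY to pp3. 4 ppages; refcounts: pp0:1 pp1:2 pp2:2 pp3:1
Op 3: read(P1, v1) -> 36. No state change.
Op 4: fork(P1) -> P2. 4 ppages; refcounts: pp0:2 pp1:3 pp2:3 pp3:1
Op 5: write(P2, v0, 101). refcount(pp0)=2>1 -> COPY to pp4. 5 ppages; refcounts: pp0:1 pp1:3 pp2:3 pp3:1 pp4:1
Op 6: write(P1, v1, 125). refcount(pp1)=3>1 -> COPY to pp5. 6 ppages; refcounts: pp0:1 pp1:2 pp2:3 pp3:1 pp4:1 pp5:1
Op 7: write(P0, v2, 133). refcount(pp2)=3>1 -> COPY to pp6. 7 ppages; refcounts: pp0:1 pp1:2 pp2:2 pp3:1 pp4:1 pp5:1 pp6:1
Op 8: write(P0, v0, 129). refcount(pp3)=1 -> write in place. 7 ppages; refcounts: pp0:1 pp1:2 pp2:2 pp3:1 pp4:1 pp5:1 pp6:1
Op 9: read(P1, v1) -> 125. No state change.
Op 10: read(P2, v0) -> 101. No state change.

yes yes yes yes no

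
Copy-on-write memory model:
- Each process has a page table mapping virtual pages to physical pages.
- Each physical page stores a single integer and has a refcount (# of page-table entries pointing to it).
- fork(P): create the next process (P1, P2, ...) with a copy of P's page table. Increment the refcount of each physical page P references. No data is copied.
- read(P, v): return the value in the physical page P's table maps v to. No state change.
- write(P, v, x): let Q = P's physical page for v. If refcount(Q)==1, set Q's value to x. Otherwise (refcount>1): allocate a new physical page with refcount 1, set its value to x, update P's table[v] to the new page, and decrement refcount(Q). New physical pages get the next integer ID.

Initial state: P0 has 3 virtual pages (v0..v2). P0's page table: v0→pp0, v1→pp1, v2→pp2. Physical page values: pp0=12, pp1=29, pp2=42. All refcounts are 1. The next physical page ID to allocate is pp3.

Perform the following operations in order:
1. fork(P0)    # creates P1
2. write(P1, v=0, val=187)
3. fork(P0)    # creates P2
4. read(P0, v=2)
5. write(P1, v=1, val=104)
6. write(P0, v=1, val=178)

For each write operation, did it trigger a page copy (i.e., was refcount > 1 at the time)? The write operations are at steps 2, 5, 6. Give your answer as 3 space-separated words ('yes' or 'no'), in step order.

Op 1: fork(P0) -> P1. 3 ppages; refcounts: pp0:2 pp1:2 pp2:2
Op 2: write(P1, v0, 187). refcount(pp0)=2>1 -> COPY to pp3. 4 ppages; refcounts: pp0:1 pp1:2 pp2:2 pp3:1
Op 3: fork(P0) -> P2. 4 ppages; refcounts: pp0:2 pp1:3 pp2:3 pp3:1
Op 4: read(P0, v2) -> 42. No state change.
Op 5: write(P1, v1, 104). refcount(pp1)=3>1 -> COPY to pp4. 5 ppages; refcounts: pp0:2 pp1:2 pp2:3 pp3:1 pp4:1
Op 6: write(P0, v1, 178). refcount(pp1)=2>1 -> COPY to pp5. 6 ppages; refcounts: pp0:2 pp1:1 pp2:3 pp3:1 pp4:1 pp5:1

yes yes yes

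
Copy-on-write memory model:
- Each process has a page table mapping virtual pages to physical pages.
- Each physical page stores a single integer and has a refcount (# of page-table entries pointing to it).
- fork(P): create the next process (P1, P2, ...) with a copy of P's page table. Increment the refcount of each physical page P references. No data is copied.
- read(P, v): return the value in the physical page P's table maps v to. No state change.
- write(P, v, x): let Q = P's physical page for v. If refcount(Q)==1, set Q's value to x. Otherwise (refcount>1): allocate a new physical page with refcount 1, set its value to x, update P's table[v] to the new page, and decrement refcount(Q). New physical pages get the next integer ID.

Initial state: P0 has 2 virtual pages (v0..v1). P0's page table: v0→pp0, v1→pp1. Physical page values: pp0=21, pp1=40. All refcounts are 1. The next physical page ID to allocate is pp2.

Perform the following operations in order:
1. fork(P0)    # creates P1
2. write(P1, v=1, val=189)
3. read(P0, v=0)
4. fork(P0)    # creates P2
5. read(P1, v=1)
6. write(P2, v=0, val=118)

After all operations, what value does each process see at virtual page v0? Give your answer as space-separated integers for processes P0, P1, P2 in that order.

Op 1: fork(P0) -> P1. 2 ppages; refcounts: pp0:2 pp1:2
Op 2: write(P1, v1, 189). refcount(pp1)=2>1 -> COPY to pp2. 3 ppages; refcounts: pp0:2 pp1:1 pp2:1
Op 3: read(P0, v0) -> 21. No state change.
Op 4: fork(P0) -> P2. 3 ppages; refcounts: pp0:3 pp1:2 pp2:1
Op 5: read(P1, v1) -> 189. No state change.
Op 6: write(P2, v0, 118). refcount(pp0)=3>1 -> COPY to pp3. 4 ppages; refcounts: pp0:2 pp1:2 pp2:1 pp3:1
P0: v0 -> pp0 = 21
P1: v0 -> pp0 = 21
P2: v0 -> pp3 = 118

Answer: 21 21 118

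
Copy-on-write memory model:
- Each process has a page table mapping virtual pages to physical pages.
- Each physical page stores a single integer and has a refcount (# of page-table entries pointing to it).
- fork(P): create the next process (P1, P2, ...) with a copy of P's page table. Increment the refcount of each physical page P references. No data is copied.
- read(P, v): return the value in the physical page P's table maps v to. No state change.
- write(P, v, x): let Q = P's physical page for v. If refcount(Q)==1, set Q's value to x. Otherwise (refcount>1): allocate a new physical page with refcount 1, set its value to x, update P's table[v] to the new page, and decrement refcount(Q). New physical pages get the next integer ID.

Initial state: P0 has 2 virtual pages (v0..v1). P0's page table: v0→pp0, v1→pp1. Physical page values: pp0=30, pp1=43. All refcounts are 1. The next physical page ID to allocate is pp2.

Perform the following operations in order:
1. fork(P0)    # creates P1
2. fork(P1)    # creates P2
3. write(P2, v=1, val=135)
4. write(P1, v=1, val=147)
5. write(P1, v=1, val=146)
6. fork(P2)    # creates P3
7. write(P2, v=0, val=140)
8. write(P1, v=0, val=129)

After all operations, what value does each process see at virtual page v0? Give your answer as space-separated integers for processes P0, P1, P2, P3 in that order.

Op 1: fork(P0) -> P1. 2 ppages; refcounts: pp0:2 pp1:2
Op 2: fork(P1) -> P2. 2 ppages; refcounts: pp0:3 pp1:3
Op 3: write(P2, v1, 135). refcount(pp1)=3>1 -> COPY to pp2. 3 ppages; refcounts: pp0:3 pp1:2 pp2:1
Op 4: write(P1, v1, 147). refcount(pp1)=2>1 -> COPY to pp3. 4 ppages; refcounts: pp0:3 pp1:1 pp2:1 pp3:1
Op 5: write(P1, v1, 146). refcount(pp3)=1 -> write in place. 4 ppages; refcounts: pp0:3 pp1:1 pp2:1 pp3:1
Op 6: fork(P2) -> P3. 4 ppages; refcounts: pp0:4 pp1:1 pp2:2 pp3:1
Op 7: write(P2, v0, 140). refcount(pp0)=4>1 -> COPY to pp4. 5 ppages; refcounts: pp0:3 pp1:1 pp2:2 pp3:1 pp4:1
Op 8: write(P1, v0, 129). refcount(pp0)=3>1 -> COPY to pp5. 6 ppages; refcounts: pp0:2 pp1:1 pp2:2 pp3:1 pp4:1 pp5:1
P0: v0 -> pp0 = 30
P1: v0 -> pp5 = 129
P2: v0 -> pp4 = 140
P3: v0 -> pp0 = 30

Answer: 30 129 140 30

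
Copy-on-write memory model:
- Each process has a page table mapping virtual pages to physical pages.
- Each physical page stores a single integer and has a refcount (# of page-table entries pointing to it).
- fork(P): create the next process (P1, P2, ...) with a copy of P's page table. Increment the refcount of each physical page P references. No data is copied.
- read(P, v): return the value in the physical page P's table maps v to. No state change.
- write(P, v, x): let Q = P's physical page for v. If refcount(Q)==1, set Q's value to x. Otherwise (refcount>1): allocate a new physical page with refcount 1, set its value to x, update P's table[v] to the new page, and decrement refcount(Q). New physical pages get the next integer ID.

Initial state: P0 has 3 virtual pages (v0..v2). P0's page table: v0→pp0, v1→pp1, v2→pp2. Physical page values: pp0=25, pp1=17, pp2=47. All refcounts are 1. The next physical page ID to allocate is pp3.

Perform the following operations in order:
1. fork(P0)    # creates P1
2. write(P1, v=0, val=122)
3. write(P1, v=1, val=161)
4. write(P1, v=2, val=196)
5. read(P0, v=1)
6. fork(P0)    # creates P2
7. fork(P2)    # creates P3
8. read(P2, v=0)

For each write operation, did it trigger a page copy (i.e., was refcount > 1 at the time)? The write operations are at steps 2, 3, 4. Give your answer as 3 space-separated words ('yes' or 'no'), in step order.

Op 1: fork(P0) -> P1. 3 ppages; refcounts: pp0:2 pp1:2 pp2:2
Op 2: write(P1, v0, 122). refcount(pp0)=2>1 -> COPY to pp3. 4 ppages; refcounts: pp0:1 pp1:2 pp2:2 pp3:1
Op 3: write(P1, v1, 161). refcount(pp1)=2>1 -> COPY to pp4. 5 ppages; refcounts: pp0:1 pp1:1 pp2:2 pp3:1 pp4:1
Op 4: write(P1, v2, 196). refcount(pp2)=2>1 -> COPY to pp5. 6 ppages; refcounts: pp0:1 pp1:1 pp2:1 pp3:1 pp4:1 pp5:1
Op 5: read(P0, v1) -> 17. No state change.
Op 6: fork(P0) -> P2. 6 ppages; refcounts: pp0:2 pp1:2 pp2:2 pp3:1 pp4:1 pp5:1
Op 7: fork(P2) -> P3. 6 ppages; refcounts: pp0:3 pp1:3 pp2:3 pp3:1 pp4:1 pp5:1
Op 8: read(P2, v0) -> 25. No state change.

yes yes yes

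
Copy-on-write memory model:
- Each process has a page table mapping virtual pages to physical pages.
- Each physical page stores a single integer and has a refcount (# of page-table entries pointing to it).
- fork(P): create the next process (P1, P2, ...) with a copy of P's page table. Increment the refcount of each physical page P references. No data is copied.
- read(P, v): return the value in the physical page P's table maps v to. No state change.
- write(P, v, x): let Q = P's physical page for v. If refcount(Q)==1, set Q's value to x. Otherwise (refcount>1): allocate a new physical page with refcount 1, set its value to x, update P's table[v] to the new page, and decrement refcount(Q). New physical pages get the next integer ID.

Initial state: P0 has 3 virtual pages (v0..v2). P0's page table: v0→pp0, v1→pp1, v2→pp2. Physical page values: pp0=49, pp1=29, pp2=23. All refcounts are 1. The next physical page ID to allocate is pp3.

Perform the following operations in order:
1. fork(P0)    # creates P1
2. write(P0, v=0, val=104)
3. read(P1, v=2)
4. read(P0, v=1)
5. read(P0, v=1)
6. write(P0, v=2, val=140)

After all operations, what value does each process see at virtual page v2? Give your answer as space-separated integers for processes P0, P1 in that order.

Op 1: fork(P0) -> P1. 3 ppages; refcounts: pp0:2 pp1:2 pp2:2
Op 2: write(P0, v0, 104). refcount(pp0)=2>1 -> COPY to pp3. 4 ppages; refcounts: pp0:1 pp1:2 pp2:2 pp3:1
Op 3: read(P1, v2) -> 23. No state change.
Op 4: read(P0, v1) -> 29. No state change.
Op 5: read(P0, v1) -> 29. No state change.
Op 6: write(P0, v2, 140). refcount(pp2)=2>1 -> COPY to pp4. 5 ppages; refcounts: pp0:1 pp1:2 pp2:1 pp3:1 pp4:1
P0: v2 -> pp4 = 140
P1: v2 -> pp2 = 23

Answer: 140 23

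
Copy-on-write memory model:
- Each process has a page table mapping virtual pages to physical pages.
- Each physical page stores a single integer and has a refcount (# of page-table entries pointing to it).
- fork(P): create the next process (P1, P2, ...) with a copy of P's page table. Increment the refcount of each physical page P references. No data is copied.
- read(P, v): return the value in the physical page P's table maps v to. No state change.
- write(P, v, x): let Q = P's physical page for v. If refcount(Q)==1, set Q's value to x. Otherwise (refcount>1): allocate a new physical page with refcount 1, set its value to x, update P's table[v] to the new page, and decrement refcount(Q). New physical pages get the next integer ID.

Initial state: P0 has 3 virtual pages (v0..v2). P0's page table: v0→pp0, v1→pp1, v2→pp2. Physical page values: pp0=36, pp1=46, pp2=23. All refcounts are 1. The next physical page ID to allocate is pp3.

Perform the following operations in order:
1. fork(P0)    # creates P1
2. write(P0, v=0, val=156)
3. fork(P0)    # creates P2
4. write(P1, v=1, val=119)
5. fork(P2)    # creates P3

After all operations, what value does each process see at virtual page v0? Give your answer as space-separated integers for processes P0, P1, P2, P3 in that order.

Answer: 156 36 156 156

Derivation:
Op 1: fork(P0) -> P1. 3 ppages; refcounts: pp0:2 pp1:2 pp2:2
Op 2: write(P0, v0, 156). refcount(pp0)=2>1 -> COPY to pp3. 4 ppages; refcounts: pp0:1 pp1:2 pp2:2 pp3:1
Op 3: fork(P0) -> P2. 4 ppages; refcounts: pp0:1 pp1:3 pp2:3 pp3:2
Op 4: write(P1, v1, 119). refcount(pp1)=3>1 -> COPY to pp4. 5 ppages; refcounts: pp0:1 pp1:2 pp2:3 pp3:2 pp4:1
Op 5: fork(P2) -> P3. 5 ppages; refcounts: pp0:1 pp1:3 pp2:4 pp3:3 pp4:1
P0: v0 -> pp3 = 156
P1: v0 -> pp0 = 36
P2: v0 -> pp3 = 156
P3: v0 -> pp3 = 156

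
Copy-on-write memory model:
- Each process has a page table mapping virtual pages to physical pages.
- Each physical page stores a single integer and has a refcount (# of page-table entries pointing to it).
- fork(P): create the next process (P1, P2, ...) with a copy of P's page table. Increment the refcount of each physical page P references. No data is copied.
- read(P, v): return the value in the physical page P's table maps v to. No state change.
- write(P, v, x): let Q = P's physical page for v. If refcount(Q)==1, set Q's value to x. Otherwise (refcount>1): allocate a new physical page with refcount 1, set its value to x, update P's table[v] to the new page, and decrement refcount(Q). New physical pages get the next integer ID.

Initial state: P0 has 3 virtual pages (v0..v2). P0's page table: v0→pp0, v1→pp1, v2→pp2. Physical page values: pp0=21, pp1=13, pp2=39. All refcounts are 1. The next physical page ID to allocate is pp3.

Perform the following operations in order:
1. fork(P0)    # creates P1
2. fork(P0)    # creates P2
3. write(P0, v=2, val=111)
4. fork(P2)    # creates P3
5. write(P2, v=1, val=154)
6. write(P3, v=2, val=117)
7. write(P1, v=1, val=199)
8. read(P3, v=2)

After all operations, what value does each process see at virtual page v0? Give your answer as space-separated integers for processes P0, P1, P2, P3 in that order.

Op 1: fork(P0) -> P1. 3 ppages; refcounts: pp0:2 pp1:2 pp2:2
Op 2: fork(P0) -> P2. 3 ppages; refcounts: pp0:3 pp1:3 pp2:3
Op 3: write(P0, v2, 111). refcount(pp2)=3>1 -> COPY to pp3. 4 ppages; refcounts: pp0:3 pp1:3 pp2:2 pp3:1
Op 4: fork(P2) -> P3. 4 ppages; refcounts: pp0:4 pp1:4 pp2:3 pp3:1
Op 5: write(P2, v1, 154). refcount(pp1)=4>1 -> COPY to pp4. 5 ppages; refcounts: pp0:4 pp1:3 pp2:3 pp3:1 pp4:1
Op 6: write(P3, v2, 117). refcount(pp2)=3>1 -> COPY to pp5. 6 ppages; refcounts: pp0:4 pp1:3 pp2:2 pp3:1 pp4:1 pp5:1
Op 7: write(P1, v1, 199). refcount(pp1)=3>1 -> COPY to pp6. 7 ppages; refcounts: pp0:4 pp1:2 pp2:2 pp3:1 pp4:1 pp5:1 pp6:1
Op 8: read(P3, v2) -> 117. No state change.
P0: v0 -> pp0 = 21
P1: v0 -> pp0 = 21
P2: v0 -> pp0 = 21
P3: v0 -> pp0 = 21

Answer: 21 21 21 21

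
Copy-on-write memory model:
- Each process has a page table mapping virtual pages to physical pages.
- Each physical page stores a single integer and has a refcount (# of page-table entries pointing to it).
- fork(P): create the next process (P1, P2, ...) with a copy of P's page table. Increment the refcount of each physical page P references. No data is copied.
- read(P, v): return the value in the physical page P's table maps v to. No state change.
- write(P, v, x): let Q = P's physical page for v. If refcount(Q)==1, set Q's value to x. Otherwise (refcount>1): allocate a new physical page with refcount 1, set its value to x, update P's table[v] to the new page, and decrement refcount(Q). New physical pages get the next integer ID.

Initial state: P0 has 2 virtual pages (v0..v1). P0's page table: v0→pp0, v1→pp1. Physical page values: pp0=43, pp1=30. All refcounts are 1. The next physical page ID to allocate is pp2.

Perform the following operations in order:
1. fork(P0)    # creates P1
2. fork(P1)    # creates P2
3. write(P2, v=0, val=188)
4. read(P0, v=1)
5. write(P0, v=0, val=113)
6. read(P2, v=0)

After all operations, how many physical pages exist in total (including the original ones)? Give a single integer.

Answer: 4

Derivation:
Op 1: fork(P0) -> P1. 2 ppages; refcounts: pp0:2 pp1:2
Op 2: fork(P1) -> P2. 2 ppages; refcounts: pp0:3 pp1:3
Op 3: write(P2, v0, 188). refcount(pp0)=3>1 -> COPY to pp2. 3 ppages; refcounts: pp0:2 pp1:3 pp2:1
Op 4: read(P0, v1) -> 30. No state change.
Op 5: write(P0, v0, 113). refcount(pp0)=2>1 -> COPY to pp3. 4 ppages; refcounts: pp0:1 pp1:3 pp2:1 pp3:1
Op 6: read(P2, v0) -> 188. No state change.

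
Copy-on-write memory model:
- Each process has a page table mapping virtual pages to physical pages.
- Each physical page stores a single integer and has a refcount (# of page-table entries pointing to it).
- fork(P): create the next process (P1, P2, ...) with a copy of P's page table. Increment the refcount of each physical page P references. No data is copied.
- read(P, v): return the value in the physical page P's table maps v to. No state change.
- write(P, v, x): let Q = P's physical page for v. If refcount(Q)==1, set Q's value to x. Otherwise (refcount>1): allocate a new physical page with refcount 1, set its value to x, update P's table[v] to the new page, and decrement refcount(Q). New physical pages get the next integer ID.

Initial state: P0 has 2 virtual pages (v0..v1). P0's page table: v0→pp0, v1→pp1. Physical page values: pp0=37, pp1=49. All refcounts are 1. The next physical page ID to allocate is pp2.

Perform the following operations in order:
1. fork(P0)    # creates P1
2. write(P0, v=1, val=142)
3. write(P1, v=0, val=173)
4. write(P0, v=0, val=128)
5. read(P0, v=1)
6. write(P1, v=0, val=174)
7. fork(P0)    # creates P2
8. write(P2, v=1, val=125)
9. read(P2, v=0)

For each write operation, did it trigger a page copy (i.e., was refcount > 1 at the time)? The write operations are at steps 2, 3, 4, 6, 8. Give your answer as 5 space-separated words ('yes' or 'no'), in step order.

Op 1: fork(P0) -> P1. 2 ppages; refcounts: pp0:2 pp1:2
Op 2: write(P0, v1, 142). refcount(pp1)=2>1 -> COPY to pp2. 3 ppages; refcounts: pp0:2 pp1:1 pp2:1
Op 3: write(P1, v0, 173). refcount(pp0)=2>1 -> COPY to pp3. 4 ppages; refcounts: pp0:1 pp1:1 pp2:1 pp3:1
Op 4: write(P0, v0, 128). refcount(pp0)=1 -> write in place. 4 ppages; refcounts: pp0:1 pp1:1 pp2:1 pp3:1
Op 5: read(P0, v1) -> 142. No state change.
Op 6: write(P1, v0, 174). refcount(pp3)=1 -> write in place. 4 ppages; refcounts: pp0:1 pp1:1 pp2:1 pp3:1
Op 7: fork(P0) -> P2. 4 ppages; refcounts: pp0:2 pp1:1 pp2:2 pp3:1
Op 8: write(P2, v1, 125). refcount(pp2)=2>1 -> COPY to pp4. 5 ppages; refcounts: pp0:2 pp1:1 pp2:1 pp3:1 pp4:1
Op 9: read(P2, v0) -> 128. No state change.

yes yes no no yes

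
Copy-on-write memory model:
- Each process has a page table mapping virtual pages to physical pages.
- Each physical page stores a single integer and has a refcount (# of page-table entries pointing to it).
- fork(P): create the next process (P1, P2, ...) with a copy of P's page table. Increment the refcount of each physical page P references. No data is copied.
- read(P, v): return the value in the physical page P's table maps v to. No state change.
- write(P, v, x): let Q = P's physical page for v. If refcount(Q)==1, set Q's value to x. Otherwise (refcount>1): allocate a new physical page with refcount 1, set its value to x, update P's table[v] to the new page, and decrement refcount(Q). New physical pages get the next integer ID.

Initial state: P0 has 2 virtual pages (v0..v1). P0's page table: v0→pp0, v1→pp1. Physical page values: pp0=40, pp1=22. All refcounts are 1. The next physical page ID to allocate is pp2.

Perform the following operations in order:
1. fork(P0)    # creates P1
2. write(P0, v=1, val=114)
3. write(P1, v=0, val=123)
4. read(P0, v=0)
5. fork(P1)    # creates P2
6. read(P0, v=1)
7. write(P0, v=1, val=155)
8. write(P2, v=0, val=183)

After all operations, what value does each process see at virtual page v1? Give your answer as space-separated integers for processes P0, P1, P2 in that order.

Answer: 155 22 22

Derivation:
Op 1: fork(P0) -> P1. 2 ppages; refcounts: pp0:2 pp1:2
Op 2: write(P0, v1, 114). refcount(pp1)=2>1 -> COPY to pp2. 3 ppages; refcounts: pp0:2 pp1:1 pp2:1
Op 3: write(P1, v0, 123). refcount(pp0)=2>1 -> COPY to pp3. 4 ppages; refcounts: pp0:1 pp1:1 pp2:1 pp3:1
Op 4: read(P0, v0) -> 40. No state change.
Op 5: fork(P1) -> P2. 4 ppages; refcounts: pp0:1 pp1:2 pp2:1 pp3:2
Op 6: read(P0, v1) -> 114. No state change.
Op 7: write(P0, v1, 155). refcount(pp2)=1 -> write in place. 4 ppages; refcounts: pp0:1 pp1:2 pp2:1 pp3:2
Op 8: write(P2, v0, 183). refcount(pp3)=2>1 -> COPY to pp4. 5 ppages; refcounts: pp0:1 pp1:2 pp2:1 pp3:1 pp4:1
P0: v1 -> pp2 = 155
P1: v1 -> pp1 = 22
P2: v1 -> pp1 = 22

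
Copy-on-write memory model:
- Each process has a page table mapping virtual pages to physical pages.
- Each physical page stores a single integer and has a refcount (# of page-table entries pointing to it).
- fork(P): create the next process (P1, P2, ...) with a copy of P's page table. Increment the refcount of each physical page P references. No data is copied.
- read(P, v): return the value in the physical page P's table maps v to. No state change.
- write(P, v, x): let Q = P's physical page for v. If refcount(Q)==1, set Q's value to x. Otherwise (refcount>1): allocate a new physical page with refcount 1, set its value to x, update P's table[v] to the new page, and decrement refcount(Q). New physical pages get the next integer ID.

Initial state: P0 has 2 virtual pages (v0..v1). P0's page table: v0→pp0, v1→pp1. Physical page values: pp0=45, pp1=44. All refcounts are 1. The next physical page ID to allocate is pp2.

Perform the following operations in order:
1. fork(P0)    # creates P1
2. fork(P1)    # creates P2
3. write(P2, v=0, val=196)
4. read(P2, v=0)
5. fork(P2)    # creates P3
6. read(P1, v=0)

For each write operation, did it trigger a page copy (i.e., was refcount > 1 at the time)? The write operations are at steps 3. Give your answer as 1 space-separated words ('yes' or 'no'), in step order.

Op 1: fork(P0) -> P1. 2 ppages; refcounts: pp0:2 pp1:2
Op 2: fork(P1) -> P2. 2 ppages; refcounts: pp0:3 pp1:3
Op 3: write(P2, v0, 196). refcount(pp0)=3>1 -> COPY to pp2. 3 ppages; refcounts: pp0:2 pp1:3 pp2:1
Op 4: read(P2, v0) -> 196. No state change.
Op 5: fork(P2) -> P3. 3 ppages; refcounts: pp0:2 pp1:4 pp2:2
Op 6: read(P1, v0) -> 45. No state change.

yes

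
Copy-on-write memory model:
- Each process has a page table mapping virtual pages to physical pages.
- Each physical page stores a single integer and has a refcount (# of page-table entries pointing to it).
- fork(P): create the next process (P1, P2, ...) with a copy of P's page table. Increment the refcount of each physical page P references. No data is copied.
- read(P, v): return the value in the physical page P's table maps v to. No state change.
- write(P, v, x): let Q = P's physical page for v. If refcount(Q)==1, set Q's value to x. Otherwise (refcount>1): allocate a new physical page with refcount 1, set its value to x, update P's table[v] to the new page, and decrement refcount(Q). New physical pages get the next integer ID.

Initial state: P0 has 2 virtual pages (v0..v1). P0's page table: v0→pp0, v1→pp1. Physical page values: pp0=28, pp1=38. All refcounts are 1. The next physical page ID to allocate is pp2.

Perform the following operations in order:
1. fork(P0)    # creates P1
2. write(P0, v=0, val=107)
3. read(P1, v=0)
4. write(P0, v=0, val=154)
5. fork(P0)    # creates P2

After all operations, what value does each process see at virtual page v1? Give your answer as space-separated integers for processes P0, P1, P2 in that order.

Op 1: fork(P0) -> P1. 2 ppages; refcounts: pp0:2 pp1:2
Op 2: write(P0, v0, 107). refcount(pp0)=2>1 -> COPY to pp2. 3 ppages; refcounts: pp0:1 pp1:2 pp2:1
Op 3: read(P1, v0) -> 28. No state change.
Op 4: write(P0, v0, 154). refcount(pp2)=1 -> write in place. 3 ppages; refcounts: pp0:1 pp1:2 pp2:1
Op 5: fork(P0) -> P2. 3 ppages; refcounts: pp0:1 pp1:3 pp2:2
P0: v1 -> pp1 = 38
P1: v1 -> pp1 = 38
P2: v1 -> pp1 = 38

Answer: 38 38 38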